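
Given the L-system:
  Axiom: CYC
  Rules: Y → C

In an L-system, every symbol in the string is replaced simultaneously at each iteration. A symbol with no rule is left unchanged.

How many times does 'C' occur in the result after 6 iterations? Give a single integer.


Step 0: CYC  (2 'C')
Step 1: CCC  (3 'C')
Step 2: CCC  (3 'C')
Step 3: CCC  (3 'C')
Step 4: CCC  (3 'C')
Step 5: CCC  (3 'C')
Step 6: CCC  (3 'C')

Answer: 3


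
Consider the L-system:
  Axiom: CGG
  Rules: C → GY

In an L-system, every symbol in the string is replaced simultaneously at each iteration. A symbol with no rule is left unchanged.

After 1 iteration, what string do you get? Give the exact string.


Answer: GYGG

Derivation:
Step 0: CGG
Step 1: GYGG


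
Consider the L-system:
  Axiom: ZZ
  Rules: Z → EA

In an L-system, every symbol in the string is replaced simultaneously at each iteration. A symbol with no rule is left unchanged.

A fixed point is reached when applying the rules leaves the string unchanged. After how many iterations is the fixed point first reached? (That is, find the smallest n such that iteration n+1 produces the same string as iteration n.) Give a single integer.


Answer: 1

Derivation:
Step 0: ZZ
Step 1: EAEA
Step 2: EAEA  (unchanged — fixed point at step 1)


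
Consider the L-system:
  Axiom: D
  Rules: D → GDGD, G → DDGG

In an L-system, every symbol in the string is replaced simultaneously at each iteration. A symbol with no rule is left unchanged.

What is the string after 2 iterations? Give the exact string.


Answer: DDGGGDGDDDGGGDGD

Derivation:
Step 0: D
Step 1: GDGD
Step 2: DDGGGDGDDDGGGDGD


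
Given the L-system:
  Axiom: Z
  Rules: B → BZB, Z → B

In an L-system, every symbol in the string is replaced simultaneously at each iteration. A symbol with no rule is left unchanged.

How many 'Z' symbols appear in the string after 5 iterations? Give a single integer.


Answer: 12

Derivation:
Step 0: Z  (1 'Z')
Step 1: B  (0 'Z')
Step 2: BZB  (1 'Z')
Step 3: BZBBBZB  (2 'Z')
Step 4: BZBBBZBBZBBZBBBZB  (5 'Z')
Step 5: BZBBBZBBZBBZBBBZBBZBBBZBBZBBBZBBZBBZBBBZB  (12 'Z')


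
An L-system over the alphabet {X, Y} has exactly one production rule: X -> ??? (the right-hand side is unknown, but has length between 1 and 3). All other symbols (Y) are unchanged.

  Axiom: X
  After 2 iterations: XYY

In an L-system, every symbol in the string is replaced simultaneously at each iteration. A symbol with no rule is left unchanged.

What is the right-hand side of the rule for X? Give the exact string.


Trying X -> XY:
  Step 0: X
  Step 1: XY
  Step 2: XYY
Matches the given result.

Answer: XY


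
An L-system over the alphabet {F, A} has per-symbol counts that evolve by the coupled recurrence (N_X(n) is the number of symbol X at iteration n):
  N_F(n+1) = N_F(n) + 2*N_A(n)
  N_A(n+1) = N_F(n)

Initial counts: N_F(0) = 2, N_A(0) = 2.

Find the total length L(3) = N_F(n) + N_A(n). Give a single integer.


Answer: 32

Derivation:
Step 0: N_F=2, N_A=2, L=4
Step 1: N_F=6, N_A=2, L=8
Step 2: N_F=10, N_A=6, L=16
Step 3: N_F=22, N_A=10, L=32


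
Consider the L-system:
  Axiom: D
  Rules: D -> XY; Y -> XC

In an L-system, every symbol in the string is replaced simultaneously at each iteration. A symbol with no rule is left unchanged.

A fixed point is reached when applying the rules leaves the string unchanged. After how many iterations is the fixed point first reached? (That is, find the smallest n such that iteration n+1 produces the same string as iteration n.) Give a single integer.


Step 0: D
Step 1: XY
Step 2: XXC
Step 3: XXC  (unchanged — fixed point at step 2)

Answer: 2


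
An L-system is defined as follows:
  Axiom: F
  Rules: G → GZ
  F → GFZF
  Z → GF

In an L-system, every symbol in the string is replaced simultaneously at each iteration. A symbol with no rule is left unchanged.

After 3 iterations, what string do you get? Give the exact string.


Answer: GZGFGZGFZFGFGFZFGZGFZFGZGFZFGFGFZF

Derivation:
Step 0: F
Step 1: GFZF
Step 2: GZGFZFGFGFZF
Step 3: GZGFGZGFZFGFGFZFGZGFZFGZGFZFGFGFZF


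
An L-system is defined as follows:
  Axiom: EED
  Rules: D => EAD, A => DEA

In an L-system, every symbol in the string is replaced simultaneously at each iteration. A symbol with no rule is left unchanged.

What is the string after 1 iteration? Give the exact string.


Step 0: EED
Step 1: EEEAD

Answer: EEEAD


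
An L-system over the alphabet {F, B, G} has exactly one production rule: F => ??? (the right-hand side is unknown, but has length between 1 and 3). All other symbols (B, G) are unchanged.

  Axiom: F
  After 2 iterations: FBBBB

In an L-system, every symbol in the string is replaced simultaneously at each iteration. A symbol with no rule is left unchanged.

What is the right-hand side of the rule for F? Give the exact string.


Answer: FBB

Derivation:
Trying F => FBB:
  Step 0: F
  Step 1: FBB
  Step 2: FBBBB
Matches the given result.


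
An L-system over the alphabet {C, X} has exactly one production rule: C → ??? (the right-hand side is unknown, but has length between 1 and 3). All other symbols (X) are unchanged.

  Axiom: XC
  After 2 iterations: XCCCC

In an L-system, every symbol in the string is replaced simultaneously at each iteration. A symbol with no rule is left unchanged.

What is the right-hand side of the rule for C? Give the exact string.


Answer: CC

Derivation:
Trying C → CC:
  Step 0: XC
  Step 1: XCC
  Step 2: XCCCC
Matches the given result.


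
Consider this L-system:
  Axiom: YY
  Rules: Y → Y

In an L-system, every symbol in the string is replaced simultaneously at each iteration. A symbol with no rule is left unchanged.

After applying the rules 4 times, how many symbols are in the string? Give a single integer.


Step 0: length = 2
Step 1: length = 2
Step 2: length = 2
Step 3: length = 2
Step 4: length = 2

Answer: 2


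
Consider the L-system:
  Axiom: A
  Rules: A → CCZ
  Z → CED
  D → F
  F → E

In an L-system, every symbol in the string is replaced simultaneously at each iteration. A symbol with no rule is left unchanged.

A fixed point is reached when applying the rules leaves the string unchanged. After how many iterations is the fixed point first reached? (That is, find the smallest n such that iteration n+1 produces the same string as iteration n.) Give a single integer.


Answer: 4

Derivation:
Step 0: A
Step 1: CCZ
Step 2: CCCED
Step 3: CCCEF
Step 4: CCCEE
Step 5: CCCEE  (unchanged — fixed point at step 4)


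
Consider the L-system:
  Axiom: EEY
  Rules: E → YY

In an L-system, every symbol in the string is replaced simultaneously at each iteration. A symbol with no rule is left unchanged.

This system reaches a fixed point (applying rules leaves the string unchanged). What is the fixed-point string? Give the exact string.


Answer: YYYYY

Derivation:
Step 0: EEY
Step 1: YYYYY
Step 2: YYYYY  (unchanged — fixed point at step 1)


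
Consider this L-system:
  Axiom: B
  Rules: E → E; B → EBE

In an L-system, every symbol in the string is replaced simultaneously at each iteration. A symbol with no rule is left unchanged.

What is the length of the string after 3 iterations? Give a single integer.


Answer: 7

Derivation:
Step 0: length = 1
Step 1: length = 3
Step 2: length = 5
Step 3: length = 7


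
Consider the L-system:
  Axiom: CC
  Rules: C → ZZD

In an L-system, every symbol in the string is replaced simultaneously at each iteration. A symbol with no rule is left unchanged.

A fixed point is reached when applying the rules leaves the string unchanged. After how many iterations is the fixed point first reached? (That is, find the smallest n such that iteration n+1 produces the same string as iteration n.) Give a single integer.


Answer: 1

Derivation:
Step 0: CC
Step 1: ZZDZZD
Step 2: ZZDZZD  (unchanged — fixed point at step 1)


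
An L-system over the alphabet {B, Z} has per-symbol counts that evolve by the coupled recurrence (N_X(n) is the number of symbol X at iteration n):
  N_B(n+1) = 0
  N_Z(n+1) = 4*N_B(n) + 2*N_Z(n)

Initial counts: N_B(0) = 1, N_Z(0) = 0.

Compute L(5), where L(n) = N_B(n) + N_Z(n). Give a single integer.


Step 0: N_B=1, N_Z=0, L=1
Step 1: N_B=0, N_Z=4, L=4
Step 2: N_B=0, N_Z=8, L=8
Step 3: N_B=0, N_Z=16, L=16
Step 4: N_B=0, N_Z=32, L=32
Step 5: N_B=0, N_Z=64, L=64

Answer: 64


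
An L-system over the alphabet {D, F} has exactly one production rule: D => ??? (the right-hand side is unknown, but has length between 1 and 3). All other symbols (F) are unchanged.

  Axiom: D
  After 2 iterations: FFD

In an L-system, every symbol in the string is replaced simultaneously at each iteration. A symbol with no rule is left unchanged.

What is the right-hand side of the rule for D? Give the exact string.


Trying D => FD:
  Step 0: D
  Step 1: FD
  Step 2: FFD
Matches the given result.

Answer: FD


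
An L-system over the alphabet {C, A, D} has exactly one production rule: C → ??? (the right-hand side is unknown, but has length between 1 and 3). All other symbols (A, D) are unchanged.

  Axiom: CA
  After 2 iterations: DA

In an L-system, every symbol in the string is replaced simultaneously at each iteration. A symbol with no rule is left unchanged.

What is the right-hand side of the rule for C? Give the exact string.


Answer: D

Derivation:
Trying C → D:
  Step 0: CA
  Step 1: DA
  Step 2: DA
Matches the given result.


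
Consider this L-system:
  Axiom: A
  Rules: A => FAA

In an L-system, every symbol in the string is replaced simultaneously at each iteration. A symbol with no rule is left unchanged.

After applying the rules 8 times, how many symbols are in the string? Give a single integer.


Step 0: length = 1
Step 1: length = 3
Step 2: length = 7
Step 3: length = 15
Step 4: length = 31
Step 5: length = 63
Step 6: length = 127
Step 7: length = 255
Step 8: length = 511

Answer: 511


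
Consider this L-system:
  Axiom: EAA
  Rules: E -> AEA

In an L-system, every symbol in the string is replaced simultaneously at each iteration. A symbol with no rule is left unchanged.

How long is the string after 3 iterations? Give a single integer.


Answer: 9

Derivation:
Step 0: length = 3
Step 1: length = 5
Step 2: length = 7
Step 3: length = 9


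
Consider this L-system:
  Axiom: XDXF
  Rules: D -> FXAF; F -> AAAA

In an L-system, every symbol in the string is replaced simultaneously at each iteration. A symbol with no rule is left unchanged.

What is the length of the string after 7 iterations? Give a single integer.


Step 0: length = 4
Step 1: length = 10
Step 2: length = 16
Step 3: length = 16
Step 4: length = 16
Step 5: length = 16
Step 6: length = 16
Step 7: length = 16

Answer: 16


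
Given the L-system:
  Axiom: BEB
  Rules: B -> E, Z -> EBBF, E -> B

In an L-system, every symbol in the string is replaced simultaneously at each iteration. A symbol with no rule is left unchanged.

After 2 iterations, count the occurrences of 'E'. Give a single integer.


Answer: 1

Derivation:
Step 0: BEB  (1 'E')
Step 1: EBE  (2 'E')
Step 2: BEB  (1 'E')


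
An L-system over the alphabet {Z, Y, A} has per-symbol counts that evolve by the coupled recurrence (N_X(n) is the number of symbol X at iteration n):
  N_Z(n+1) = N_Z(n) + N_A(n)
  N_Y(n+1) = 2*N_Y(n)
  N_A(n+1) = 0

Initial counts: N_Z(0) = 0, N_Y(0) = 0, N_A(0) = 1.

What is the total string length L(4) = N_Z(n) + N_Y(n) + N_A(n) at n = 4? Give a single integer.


Answer: 1

Derivation:
Step 0: N_Z=0, N_Y=0, N_A=1, L=1
Step 1: N_Z=1, N_Y=0, N_A=0, L=1
Step 2: N_Z=1, N_Y=0, N_A=0, L=1
Step 3: N_Z=1, N_Y=0, N_A=0, L=1
Step 4: N_Z=1, N_Y=0, N_A=0, L=1


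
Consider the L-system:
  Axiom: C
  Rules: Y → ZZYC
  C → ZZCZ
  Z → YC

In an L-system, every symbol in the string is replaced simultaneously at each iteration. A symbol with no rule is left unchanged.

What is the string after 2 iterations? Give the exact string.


Step 0: C
Step 1: ZZCZ
Step 2: YCYCZZCZYC

Answer: YCYCZZCZYC


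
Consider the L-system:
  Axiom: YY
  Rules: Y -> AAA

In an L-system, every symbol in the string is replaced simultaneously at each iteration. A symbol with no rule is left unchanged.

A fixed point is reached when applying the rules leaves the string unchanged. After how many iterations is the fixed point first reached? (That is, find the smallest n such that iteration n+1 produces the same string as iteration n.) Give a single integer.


Step 0: YY
Step 1: AAAAAA
Step 2: AAAAAA  (unchanged — fixed point at step 1)

Answer: 1


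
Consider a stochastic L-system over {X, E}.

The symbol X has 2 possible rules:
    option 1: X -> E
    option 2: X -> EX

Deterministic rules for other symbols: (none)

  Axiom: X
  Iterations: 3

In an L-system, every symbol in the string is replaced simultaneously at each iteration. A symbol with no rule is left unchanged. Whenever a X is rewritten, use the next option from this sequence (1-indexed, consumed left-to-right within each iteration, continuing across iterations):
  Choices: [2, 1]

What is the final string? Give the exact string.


Step 0: X
Step 1: EX  (used choices [2])
Step 2: EE  (used choices [1])
Step 3: EE  (used choices [])

Answer: EE


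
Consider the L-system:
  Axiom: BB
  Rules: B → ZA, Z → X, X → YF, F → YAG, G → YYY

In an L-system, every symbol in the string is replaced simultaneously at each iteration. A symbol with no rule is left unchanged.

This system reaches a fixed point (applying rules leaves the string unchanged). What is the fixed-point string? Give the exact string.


Answer: YYAYYYAYYAYYYA

Derivation:
Step 0: BB
Step 1: ZAZA
Step 2: XAXA
Step 3: YFAYFA
Step 4: YYAGAYYAGA
Step 5: YYAYYYAYYAYYYA
Step 6: YYAYYYAYYAYYYA  (unchanged — fixed point at step 5)


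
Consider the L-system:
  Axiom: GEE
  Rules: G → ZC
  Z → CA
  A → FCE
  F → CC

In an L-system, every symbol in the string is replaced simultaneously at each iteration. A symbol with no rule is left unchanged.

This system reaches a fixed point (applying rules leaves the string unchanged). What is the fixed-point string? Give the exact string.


Step 0: GEE
Step 1: ZCEE
Step 2: CACEE
Step 3: CFCECEE
Step 4: CCCCECEE
Step 5: CCCCECEE  (unchanged — fixed point at step 4)

Answer: CCCCECEE


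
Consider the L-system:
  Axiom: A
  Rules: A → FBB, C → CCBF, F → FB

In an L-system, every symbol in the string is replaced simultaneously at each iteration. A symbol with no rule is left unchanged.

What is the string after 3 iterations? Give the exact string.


Step 0: A
Step 1: FBB
Step 2: FBBB
Step 3: FBBBB

Answer: FBBBB


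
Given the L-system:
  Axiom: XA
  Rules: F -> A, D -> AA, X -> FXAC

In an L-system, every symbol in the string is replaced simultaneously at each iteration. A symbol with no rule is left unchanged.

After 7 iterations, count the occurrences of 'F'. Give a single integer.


Step 0: XA  (0 'F')
Step 1: FXACA  (1 'F')
Step 2: AFXACACA  (1 'F')
Step 3: AAFXACACACA  (1 'F')
Step 4: AAAFXACACACACA  (1 'F')
Step 5: AAAAFXACACACACACA  (1 'F')
Step 6: AAAAAFXACACACACACACA  (1 'F')
Step 7: AAAAAAFXACACACACACACACA  (1 'F')

Answer: 1


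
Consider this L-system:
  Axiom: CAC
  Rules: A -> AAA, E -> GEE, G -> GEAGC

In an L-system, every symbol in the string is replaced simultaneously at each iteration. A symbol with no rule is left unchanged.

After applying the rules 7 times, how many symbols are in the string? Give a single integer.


Step 0: length = 3
Step 1: length = 5
Step 2: length = 11
Step 3: length = 29
Step 4: length = 83
Step 5: length = 245
Step 6: length = 731
Step 7: length = 2189

Answer: 2189


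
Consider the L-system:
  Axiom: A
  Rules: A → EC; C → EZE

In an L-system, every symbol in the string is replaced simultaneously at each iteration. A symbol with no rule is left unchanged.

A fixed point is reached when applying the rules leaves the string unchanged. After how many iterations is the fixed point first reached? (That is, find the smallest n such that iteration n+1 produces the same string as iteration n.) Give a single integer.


Answer: 2

Derivation:
Step 0: A
Step 1: EC
Step 2: EEZE
Step 3: EEZE  (unchanged — fixed point at step 2)


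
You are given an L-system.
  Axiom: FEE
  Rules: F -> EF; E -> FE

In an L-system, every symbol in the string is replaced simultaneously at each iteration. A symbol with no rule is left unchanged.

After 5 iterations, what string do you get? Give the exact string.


Step 0: FEE
Step 1: EFFEFE
Step 2: FEEFEFFEEFFE
Step 3: EFFEFEEFFEEFEFFEFEEFEFFE
Step 4: FEEFEFFEEFFEFEEFEFFEFEEFFEEFEFFEEFFEFEEFFEEFEFFE
Step 5: EFFEFEEFFEEFEFFEFEEFEFFEEFFEFEEFFEEFEFFEEFFEFEEFEFFEFEEFFEEFEFFEFEEFEFFEEFFEFEEFEFFEFEEFFEEFEFFE

Answer: EFFEFEEFFEEFEFFEFEEFEFFEEFFEFEEFFEEFEFFEEFFEFEEFEFFEFEEFFEEFEFFEFEEFEFFEEFFEFEEFEFFEFEEFFEEFEFFE


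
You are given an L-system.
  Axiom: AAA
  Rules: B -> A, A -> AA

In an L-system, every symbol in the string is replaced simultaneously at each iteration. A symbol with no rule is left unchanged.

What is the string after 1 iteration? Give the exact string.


Answer: AAAAAA

Derivation:
Step 0: AAA
Step 1: AAAAAA


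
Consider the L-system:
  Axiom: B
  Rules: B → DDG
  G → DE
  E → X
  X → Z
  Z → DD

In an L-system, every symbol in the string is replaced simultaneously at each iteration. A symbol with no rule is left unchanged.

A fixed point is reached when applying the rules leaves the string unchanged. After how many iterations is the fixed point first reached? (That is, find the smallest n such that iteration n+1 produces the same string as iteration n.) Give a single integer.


Answer: 5

Derivation:
Step 0: B
Step 1: DDG
Step 2: DDDE
Step 3: DDDX
Step 4: DDDZ
Step 5: DDDDD
Step 6: DDDDD  (unchanged — fixed point at step 5)


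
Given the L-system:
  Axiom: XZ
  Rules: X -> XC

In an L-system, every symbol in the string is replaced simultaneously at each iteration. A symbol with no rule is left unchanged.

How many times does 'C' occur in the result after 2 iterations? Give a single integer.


Step 0: XZ  (0 'C')
Step 1: XCZ  (1 'C')
Step 2: XCCZ  (2 'C')

Answer: 2


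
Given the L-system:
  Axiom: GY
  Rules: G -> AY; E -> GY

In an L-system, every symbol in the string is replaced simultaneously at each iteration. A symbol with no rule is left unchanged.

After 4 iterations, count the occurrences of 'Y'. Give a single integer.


Answer: 2

Derivation:
Step 0: GY  (1 'Y')
Step 1: AYY  (2 'Y')
Step 2: AYY  (2 'Y')
Step 3: AYY  (2 'Y')
Step 4: AYY  (2 'Y')


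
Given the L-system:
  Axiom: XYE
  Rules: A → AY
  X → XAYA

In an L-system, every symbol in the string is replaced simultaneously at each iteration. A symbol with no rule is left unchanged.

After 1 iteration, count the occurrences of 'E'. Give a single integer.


Step 0: XYE  (1 'E')
Step 1: XAYAYE  (1 'E')

Answer: 1


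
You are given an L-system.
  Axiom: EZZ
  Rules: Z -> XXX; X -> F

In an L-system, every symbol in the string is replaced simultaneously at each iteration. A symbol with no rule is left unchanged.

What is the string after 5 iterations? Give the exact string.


Step 0: EZZ
Step 1: EXXXXXX
Step 2: EFFFFFF
Step 3: EFFFFFF
Step 4: EFFFFFF
Step 5: EFFFFFF

Answer: EFFFFFF


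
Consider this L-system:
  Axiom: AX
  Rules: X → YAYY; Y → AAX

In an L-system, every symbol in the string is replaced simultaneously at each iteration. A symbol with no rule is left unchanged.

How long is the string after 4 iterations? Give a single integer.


Step 0: length = 2
Step 1: length = 5
Step 2: length = 11
Step 3: length = 20
Step 4: length = 38

Answer: 38


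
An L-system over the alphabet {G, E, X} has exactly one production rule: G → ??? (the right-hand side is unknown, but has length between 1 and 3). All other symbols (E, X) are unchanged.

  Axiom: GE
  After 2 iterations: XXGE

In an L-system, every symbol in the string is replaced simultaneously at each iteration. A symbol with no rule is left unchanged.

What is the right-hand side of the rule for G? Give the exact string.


Answer: XG

Derivation:
Trying G → XG:
  Step 0: GE
  Step 1: XGE
  Step 2: XXGE
Matches the given result.


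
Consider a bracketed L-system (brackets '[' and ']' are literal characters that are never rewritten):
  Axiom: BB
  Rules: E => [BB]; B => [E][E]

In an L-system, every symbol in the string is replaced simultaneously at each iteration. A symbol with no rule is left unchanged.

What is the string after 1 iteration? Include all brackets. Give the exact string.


Step 0: BB
Step 1: [E][E][E][E]

Answer: [E][E][E][E]


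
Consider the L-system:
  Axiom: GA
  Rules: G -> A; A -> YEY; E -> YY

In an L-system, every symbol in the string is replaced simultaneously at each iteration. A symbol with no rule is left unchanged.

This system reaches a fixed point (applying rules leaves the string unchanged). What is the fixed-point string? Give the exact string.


Answer: YYYYYYYY

Derivation:
Step 0: GA
Step 1: AYEY
Step 2: YEYYYYY
Step 3: YYYYYYYY
Step 4: YYYYYYYY  (unchanged — fixed point at step 3)


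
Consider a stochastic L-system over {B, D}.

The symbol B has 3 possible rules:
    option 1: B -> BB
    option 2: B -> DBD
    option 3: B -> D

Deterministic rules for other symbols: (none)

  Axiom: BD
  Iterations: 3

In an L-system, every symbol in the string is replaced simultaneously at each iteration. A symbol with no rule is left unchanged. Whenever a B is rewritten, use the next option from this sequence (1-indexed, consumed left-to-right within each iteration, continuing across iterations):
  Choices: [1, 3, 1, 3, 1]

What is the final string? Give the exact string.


Answer: DDBBD

Derivation:
Step 0: BD
Step 1: BBD  (used choices [1])
Step 2: DBBD  (used choices [3, 1])
Step 3: DDBBD  (used choices [3, 1])


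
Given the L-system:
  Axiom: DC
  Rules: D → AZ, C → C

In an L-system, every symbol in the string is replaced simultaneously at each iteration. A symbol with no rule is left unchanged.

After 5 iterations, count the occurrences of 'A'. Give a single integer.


Step 0: DC  (0 'A')
Step 1: AZC  (1 'A')
Step 2: AZC  (1 'A')
Step 3: AZC  (1 'A')
Step 4: AZC  (1 'A')
Step 5: AZC  (1 'A')

Answer: 1


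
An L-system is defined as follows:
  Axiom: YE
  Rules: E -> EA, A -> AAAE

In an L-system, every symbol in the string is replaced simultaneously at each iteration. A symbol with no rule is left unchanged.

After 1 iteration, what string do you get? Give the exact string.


Step 0: YE
Step 1: YEA

Answer: YEA


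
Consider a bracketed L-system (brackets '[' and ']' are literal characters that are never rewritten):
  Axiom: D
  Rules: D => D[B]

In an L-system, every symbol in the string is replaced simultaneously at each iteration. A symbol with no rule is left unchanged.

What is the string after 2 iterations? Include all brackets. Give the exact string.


Step 0: D
Step 1: D[B]
Step 2: D[B][B]

Answer: D[B][B]


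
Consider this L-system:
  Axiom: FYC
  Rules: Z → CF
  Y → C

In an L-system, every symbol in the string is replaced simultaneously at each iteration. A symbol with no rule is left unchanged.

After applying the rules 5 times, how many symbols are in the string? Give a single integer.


Answer: 3

Derivation:
Step 0: length = 3
Step 1: length = 3
Step 2: length = 3
Step 3: length = 3
Step 4: length = 3
Step 5: length = 3


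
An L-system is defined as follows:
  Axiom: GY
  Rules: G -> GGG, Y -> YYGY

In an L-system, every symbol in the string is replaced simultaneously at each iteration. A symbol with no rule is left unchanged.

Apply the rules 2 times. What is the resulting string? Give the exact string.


Step 0: GY
Step 1: GGGYYGY
Step 2: GGGGGGGGGYYGYYYGYGGGYYGY

Answer: GGGGGGGGGYYGYYYGYGGGYYGY


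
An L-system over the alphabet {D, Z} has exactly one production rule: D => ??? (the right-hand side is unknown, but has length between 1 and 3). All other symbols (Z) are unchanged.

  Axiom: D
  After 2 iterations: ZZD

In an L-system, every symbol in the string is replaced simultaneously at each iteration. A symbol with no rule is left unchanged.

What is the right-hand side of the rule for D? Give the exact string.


Answer: ZD

Derivation:
Trying D => ZD:
  Step 0: D
  Step 1: ZD
  Step 2: ZZD
Matches the given result.


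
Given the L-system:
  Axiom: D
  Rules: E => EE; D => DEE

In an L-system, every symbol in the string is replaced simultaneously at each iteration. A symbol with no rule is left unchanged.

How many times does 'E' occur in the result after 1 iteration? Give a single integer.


Step 0: D  (0 'E')
Step 1: DEE  (2 'E')

Answer: 2


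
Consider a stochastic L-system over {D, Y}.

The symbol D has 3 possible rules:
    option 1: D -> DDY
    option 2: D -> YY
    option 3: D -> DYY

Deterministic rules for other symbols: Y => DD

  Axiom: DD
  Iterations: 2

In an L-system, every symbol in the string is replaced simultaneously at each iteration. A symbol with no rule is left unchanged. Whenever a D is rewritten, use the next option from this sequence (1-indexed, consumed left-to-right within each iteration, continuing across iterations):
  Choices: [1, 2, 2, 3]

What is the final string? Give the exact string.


Step 0: DD
Step 1: DDYYY  (used choices [1, 2])
Step 2: YYDYYDDDDDD  (used choices [2, 3])

Answer: YYDYYDDDDDD


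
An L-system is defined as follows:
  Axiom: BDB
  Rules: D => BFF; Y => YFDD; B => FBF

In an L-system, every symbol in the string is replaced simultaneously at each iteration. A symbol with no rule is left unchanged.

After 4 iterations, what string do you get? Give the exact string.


Answer: FFFFBFFFFFFFBFFFFFFFFFBFFFF

Derivation:
Step 0: BDB
Step 1: FBFBFFFBF
Step 2: FFBFFFBFFFFFBFF
Step 3: FFFBFFFFFBFFFFFFFBFFF
Step 4: FFFFBFFFFFFFBFFFFFFFFFBFFFF


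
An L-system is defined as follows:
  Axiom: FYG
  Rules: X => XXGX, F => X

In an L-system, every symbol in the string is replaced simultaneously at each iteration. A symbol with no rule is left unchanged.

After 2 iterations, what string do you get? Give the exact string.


Step 0: FYG
Step 1: XYG
Step 2: XXGXYG

Answer: XXGXYG


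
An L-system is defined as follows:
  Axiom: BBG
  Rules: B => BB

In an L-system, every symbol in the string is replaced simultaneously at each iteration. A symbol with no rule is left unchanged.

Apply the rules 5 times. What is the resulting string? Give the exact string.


Step 0: BBG
Step 1: BBBBG
Step 2: BBBBBBBBG
Step 3: BBBBBBBBBBBBBBBBG
Step 4: BBBBBBBBBBBBBBBBBBBBBBBBBBBBBBBBG
Step 5: BBBBBBBBBBBBBBBBBBBBBBBBBBBBBBBBBBBBBBBBBBBBBBBBBBBBBBBBBBBBBBBBG

Answer: BBBBBBBBBBBBBBBBBBBBBBBBBBBBBBBBBBBBBBBBBBBBBBBBBBBBBBBBBBBBBBBBG


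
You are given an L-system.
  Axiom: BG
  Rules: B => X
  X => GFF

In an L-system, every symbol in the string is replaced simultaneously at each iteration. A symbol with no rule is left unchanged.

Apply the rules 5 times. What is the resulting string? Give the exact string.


Answer: GFFG

Derivation:
Step 0: BG
Step 1: XG
Step 2: GFFG
Step 3: GFFG
Step 4: GFFG
Step 5: GFFG


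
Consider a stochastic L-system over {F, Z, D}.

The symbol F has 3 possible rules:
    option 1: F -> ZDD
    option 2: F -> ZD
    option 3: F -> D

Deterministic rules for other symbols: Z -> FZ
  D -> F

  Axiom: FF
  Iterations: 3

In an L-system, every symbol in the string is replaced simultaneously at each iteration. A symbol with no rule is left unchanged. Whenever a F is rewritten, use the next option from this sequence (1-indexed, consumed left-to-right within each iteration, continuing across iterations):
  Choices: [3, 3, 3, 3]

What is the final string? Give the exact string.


Answer: DD

Derivation:
Step 0: FF
Step 1: DD  (used choices [3, 3])
Step 2: FF  (used choices [])
Step 3: DD  (used choices [3, 3])


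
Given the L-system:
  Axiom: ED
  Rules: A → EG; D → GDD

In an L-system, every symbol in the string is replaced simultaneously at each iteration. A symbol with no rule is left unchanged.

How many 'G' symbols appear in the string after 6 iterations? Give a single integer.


Answer: 63

Derivation:
Step 0: ED  (0 'G')
Step 1: EGDD  (1 'G')
Step 2: EGGDDGDD  (3 'G')
Step 3: EGGGDDGDDGGDDGDD  (7 'G')
Step 4: EGGGGDDGDDGGDDGDDGGGDDGDDGGDDGDD  (15 'G')
Step 5: EGGGGGDDGDDGGDDGDDGGGDDGDDGGDDGDDGGGGDDGDDGGDDGDDGGGDDGDDGGDDGDD  (31 'G')
Step 6: EGGGGGGDDGDDGGDDGDDGGGDDGDDGGDDGDDGGGGDDGDDGGDDGDDGGGDDGDDGGDDGDDGGGGGDDGDDGGDDGDDGGGDDGDDGGDDGDDGGGGDDGDDGGDDGDDGGGDDGDDGGDDGDD  (63 'G')


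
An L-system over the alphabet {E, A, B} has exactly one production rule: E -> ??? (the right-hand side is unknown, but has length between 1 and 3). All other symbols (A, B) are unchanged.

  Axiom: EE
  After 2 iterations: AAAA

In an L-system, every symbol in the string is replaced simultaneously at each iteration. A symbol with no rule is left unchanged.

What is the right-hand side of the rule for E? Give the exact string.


Answer: AA

Derivation:
Trying E -> AA:
  Step 0: EE
  Step 1: AAAA
  Step 2: AAAA
Matches the given result.


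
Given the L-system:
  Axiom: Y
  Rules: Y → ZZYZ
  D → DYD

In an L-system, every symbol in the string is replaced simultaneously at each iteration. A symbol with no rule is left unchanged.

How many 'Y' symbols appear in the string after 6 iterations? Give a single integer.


Answer: 1

Derivation:
Step 0: Y  (1 'Y')
Step 1: ZZYZ  (1 'Y')
Step 2: ZZZZYZZ  (1 'Y')
Step 3: ZZZZZZYZZZ  (1 'Y')
Step 4: ZZZZZZZZYZZZZ  (1 'Y')
Step 5: ZZZZZZZZZZYZZZZZ  (1 'Y')
Step 6: ZZZZZZZZZZZZYZZZZZZ  (1 'Y')


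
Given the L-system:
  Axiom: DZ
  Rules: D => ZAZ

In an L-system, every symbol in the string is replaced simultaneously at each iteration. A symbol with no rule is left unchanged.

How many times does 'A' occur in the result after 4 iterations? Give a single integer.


Step 0: DZ  (0 'A')
Step 1: ZAZZ  (1 'A')
Step 2: ZAZZ  (1 'A')
Step 3: ZAZZ  (1 'A')
Step 4: ZAZZ  (1 'A')

Answer: 1


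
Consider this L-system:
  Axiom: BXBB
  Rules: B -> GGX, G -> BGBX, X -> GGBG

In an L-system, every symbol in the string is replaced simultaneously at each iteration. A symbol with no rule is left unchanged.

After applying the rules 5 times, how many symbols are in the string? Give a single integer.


Step 0: length = 4
Step 1: length = 13
Step 2: length = 51
Step 3: length = 183
Step 4: length = 682
Step 5: length = 2503

Answer: 2503


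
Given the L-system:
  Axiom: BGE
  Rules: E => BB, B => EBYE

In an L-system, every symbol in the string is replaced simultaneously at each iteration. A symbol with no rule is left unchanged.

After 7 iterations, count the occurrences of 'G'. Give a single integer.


Answer: 1

Derivation:
Final string: EBYEEBYEBBEBYEYBBYEBYEEBYEEBYEEBYEBBEBYEYBBYEBYEEBYEBBEBYEYBBBBEBYEYBBEBYEEBYEBBEBYEYBBYEBYEEBYEYBBEBYEYBBBBEBYEYBBYEBYEEBYEBBEBYEYBBYEBYEEBYEEBYEEBYEBBEBYEYBBYEBYEEBYEEBYEEBYEBBEBYEYBBYEBYEEBYEEBYEEBYEBBEBYEYBBYEBYEEBYEBBEBYEYBBBBEBYEYBBEBYEEBYEBBEBYEYBBYEBYEEBYEYBBEBYEYBBBBEBYEYBBYEBYEEBYEBBEBYEYBBYEBYEEBYEEBYEEBYEBBEBYEYBBYEBYEEBYEBBEBYEYBBBBEBYEYBBEBYEEBYEBBEBYEYBBYEBYEEBYEYBBEBYEYBBBBEBYEYBBBBEBYEYBBBBEBYEYBBEBYEEBYEBBEBYEYBBYEBYEEBYEYBBEBYEYBBBBEBYEYBBEBYEEBYEBBEBYEYBBYEBYEEBYEEBYEEBYEBBEBYEYBBYEBYEEBYEBBEBYEYBBBBEBYEYBBEBYEEBYEBBEBYEYBBYEBYEEBYEYBBEBYEYBBBBEBYEYBBYEBYEEBYEBBEBYEYBBYEBYEEBYEEBYEEBYEBBEBYEYBBYEBYEEBYEYBBEBYEYBBBBEBYEYBBEBYEEBYEBBEBYEYBBYEBYEEBYEYBBEBYEYBBBBEBYEYBBBBEBYEYBBBBEBYEYBBEBYEEBYEBBEBYEYBBYEBYEEBYEYBBEBYEYBBBBEBYEYBBYEBYEEBYEBBEBYEYBBYEBYEEBYEEBYEEBYEBBEBYEYBBYEBYEEBYEBBEBYEYBBBBEBYEYBBEBYEEBYEBBEBYEYBBYEBYEEBYEYBBEBYEYBBBBEBYEYBBYEBYEEBYEBBEBYEYBBYEBYEEBYEEBYEEBYEBBEBYEYBBYEBYEEBYEEBYEEBYEBBEBYEYBBYEBYEEBYEEBYEEBYEBBEBYEYBBYEBYEEBYEBBEBYEYBBBBEBYEYBBEBYEEBYEBBEBYEYBBYEBYEEBYEYBBEBYEYBBBBEBYEYBBYEBYEEBYEBBEBYEYBBYEBYEEBYEEBYEEBYEBBEBYEYBBYEBYEEBYEGBBEBYEYBBBBEBYEYBBEBYEEBYEBBEBYEYBBYEBYEEBYEYBBEBYEYBBBBEBYEYBBBBEBYEYBBBBEBYEYBBEBYEEBYEBBEBYEYBBYEBYEEBYEYBBEBYEYBBBBEBYEYBBEBYEEBYEBBEBYEYBBYEBYEEBYEEBYEEBYEBBEBYEYBBYEBYEEBYEBBEBYEYBBBBEBYEYBBEBYEEBYEBBEBYEYBBYEBYEEBYEYBBEBYEYBBBBEBYEYBBYEBYEEBYEBBEBYEYBBYEBYEEBYEEBYEEBYEBBEBYEYBBYEBYEEBYEYBBEBYEYBBBBEBYEYBBEBYEEBYEBBEBYEYBBYEBYEEBYEYBBEBYEYBBBBEBYEYBBBBEBYEYBBBBEBYEYBBEBYEEBYEBBEBYEYBBYEBYEEBYEYBBEBYEYBBBBEBYEYBBBBEBYEYBBBBEBYEYBBEBYEEBYEBBEBYEYBBYEBYEEBYEYBBEBYEYBBBBEBYEYBBBBEBYEYBBBBEBYEYBBEBYEEBYEBBEBYEYBBYEBYEEBYEYBBEBYEYBBBBEBYEYBBEBYEEBYEBBEBYEYBBYEBYEEBYEEBYEEBYEBBEBYEYBBYEBYEEBYEBBEBYEYBBBBEBYEYBBEBYEEBYEBBEBYEYBBYEBYEEBYEYBBEBYEYBBBBEBYEYBBYEBYEEBYEBBEBYEYBBYEBYEEBYEEBYEEBYEBBEBYEYBBYEBYEEBYEYBBEBYEYBBBBEBYEYBBEBYEEBYEBBEBYEYBBYEBYEEBYEYBBEBYEYBBBBEBYEYBBBBEBYEYBBBBEBYEYBBEBYEEBYEBBEBYEYBBYEBYEEBYEYBBEBYEYBBBBEBYEYBB
Count of 'G': 1


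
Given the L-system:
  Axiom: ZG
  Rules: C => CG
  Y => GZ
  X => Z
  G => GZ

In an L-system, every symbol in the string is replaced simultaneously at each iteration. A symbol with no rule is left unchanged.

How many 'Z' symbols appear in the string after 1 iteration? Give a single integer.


Step 0: ZG  (1 'Z')
Step 1: ZGZ  (2 'Z')

Answer: 2


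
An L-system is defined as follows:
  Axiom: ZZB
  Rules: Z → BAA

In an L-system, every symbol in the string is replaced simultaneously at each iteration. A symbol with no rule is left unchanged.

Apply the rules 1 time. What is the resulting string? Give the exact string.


Step 0: ZZB
Step 1: BAABAAB

Answer: BAABAAB


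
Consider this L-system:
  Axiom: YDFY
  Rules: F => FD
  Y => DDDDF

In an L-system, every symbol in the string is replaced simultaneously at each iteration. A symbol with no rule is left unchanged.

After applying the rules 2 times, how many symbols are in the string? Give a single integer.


Answer: 16

Derivation:
Step 0: length = 4
Step 1: length = 13
Step 2: length = 16


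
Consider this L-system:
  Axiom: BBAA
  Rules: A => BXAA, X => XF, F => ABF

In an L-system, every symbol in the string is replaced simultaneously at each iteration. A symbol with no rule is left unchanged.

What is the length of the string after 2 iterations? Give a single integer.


Step 0: length = 4
Step 1: length = 10
Step 2: length = 24

Answer: 24


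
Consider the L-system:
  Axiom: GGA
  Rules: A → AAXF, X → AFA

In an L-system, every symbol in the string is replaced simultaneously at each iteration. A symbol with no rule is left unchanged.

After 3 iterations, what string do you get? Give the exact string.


Answer: GGAAXFAAXFAFAFAAXFAAXFAFAFAAXFFAAXFF

Derivation:
Step 0: GGA
Step 1: GGAAXF
Step 2: GGAAXFAAXFAFAF
Step 3: GGAAXFAAXFAFAFAAXFAAXFAFAFAAXFFAAXFF


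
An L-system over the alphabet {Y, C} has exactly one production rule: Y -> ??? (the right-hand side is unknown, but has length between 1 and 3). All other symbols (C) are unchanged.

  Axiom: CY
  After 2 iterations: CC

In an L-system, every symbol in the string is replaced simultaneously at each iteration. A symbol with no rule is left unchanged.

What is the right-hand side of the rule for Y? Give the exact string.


Answer: C

Derivation:
Trying Y -> C:
  Step 0: CY
  Step 1: CC
  Step 2: CC
Matches the given result.


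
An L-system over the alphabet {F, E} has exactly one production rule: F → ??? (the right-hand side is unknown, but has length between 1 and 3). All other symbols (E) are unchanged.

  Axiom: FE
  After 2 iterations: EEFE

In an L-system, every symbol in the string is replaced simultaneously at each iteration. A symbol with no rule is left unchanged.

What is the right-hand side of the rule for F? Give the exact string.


Trying F → EF:
  Step 0: FE
  Step 1: EFE
  Step 2: EEFE
Matches the given result.

Answer: EF


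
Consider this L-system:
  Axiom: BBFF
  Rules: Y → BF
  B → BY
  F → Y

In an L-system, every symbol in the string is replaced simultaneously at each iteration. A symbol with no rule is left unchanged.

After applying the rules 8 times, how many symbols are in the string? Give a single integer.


Answer: 394

Derivation:
Step 0: length = 4
Step 1: length = 6
Step 2: length = 12
Step 3: length = 20
Step 4: length = 38
Step 5: length = 66
Step 6: length = 122
Step 7: length = 216
Step 8: length = 394


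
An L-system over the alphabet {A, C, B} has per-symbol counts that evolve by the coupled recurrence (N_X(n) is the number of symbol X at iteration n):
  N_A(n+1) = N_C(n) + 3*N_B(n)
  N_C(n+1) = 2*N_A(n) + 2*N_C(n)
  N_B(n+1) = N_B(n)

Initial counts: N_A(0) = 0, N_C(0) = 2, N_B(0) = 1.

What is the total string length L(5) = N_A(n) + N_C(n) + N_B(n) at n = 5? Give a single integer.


Step 0: N_A=0, N_C=2, N_B=1, L=3
Step 1: N_A=5, N_C=4, N_B=1, L=10
Step 2: N_A=7, N_C=18, N_B=1, L=26
Step 3: N_A=21, N_C=50, N_B=1, L=72
Step 4: N_A=53, N_C=142, N_B=1, L=196
Step 5: N_A=145, N_C=390, N_B=1, L=536

Answer: 536


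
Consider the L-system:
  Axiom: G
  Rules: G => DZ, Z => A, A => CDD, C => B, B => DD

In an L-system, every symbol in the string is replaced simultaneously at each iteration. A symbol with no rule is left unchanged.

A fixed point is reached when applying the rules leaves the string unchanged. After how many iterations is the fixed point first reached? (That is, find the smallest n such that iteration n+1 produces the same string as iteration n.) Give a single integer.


Answer: 5

Derivation:
Step 0: G
Step 1: DZ
Step 2: DA
Step 3: DCDD
Step 4: DBDD
Step 5: DDDDD
Step 6: DDDDD  (unchanged — fixed point at step 5)


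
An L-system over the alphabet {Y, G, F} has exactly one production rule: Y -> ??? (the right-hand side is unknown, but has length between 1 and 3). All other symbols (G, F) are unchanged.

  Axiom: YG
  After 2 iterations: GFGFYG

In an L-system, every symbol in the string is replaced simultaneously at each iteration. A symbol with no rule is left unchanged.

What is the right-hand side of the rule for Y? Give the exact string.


Trying Y -> GFY:
  Step 0: YG
  Step 1: GFYG
  Step 2: GFGFYG
Matches the given result.

Answer: GFY


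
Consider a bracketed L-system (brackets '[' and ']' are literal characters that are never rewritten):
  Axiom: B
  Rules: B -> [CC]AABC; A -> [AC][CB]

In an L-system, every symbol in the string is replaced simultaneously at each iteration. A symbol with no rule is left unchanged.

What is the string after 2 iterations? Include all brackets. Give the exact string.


Answer: [CC][AC][CB][AC][CB][CC]AABCC

Derivation:
Step 0: B
Step 1: [CC]AABC
Step 2: [CC][AC][CB][AC][CB][CC]AABCC


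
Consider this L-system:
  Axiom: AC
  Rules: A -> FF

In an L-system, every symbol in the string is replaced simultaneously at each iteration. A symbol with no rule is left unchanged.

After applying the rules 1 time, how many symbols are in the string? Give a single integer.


Step 0: length = 2
Step 1: length = 3

Answer: 3


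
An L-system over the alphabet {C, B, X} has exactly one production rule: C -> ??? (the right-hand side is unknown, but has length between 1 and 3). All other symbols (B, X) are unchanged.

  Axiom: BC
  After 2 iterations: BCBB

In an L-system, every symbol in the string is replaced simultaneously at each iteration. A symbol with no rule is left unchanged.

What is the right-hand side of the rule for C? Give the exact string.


Answer: CB

Derivation:
Trying C -> CB:
  Step 0: BC
  Step 1: BCB
  Step 2: BCBB
Matches the given result.


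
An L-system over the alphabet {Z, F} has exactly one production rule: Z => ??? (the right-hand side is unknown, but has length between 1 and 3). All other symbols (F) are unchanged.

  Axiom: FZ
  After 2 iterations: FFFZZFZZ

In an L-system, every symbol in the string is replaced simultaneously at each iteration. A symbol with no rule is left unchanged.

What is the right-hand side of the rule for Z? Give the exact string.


Trying Z => FZZ:
  Step 0: FZ
  Step 1: FFZZ
  Step 2: FFFZZFZZ
Matches the given result.

Answer: FZZ


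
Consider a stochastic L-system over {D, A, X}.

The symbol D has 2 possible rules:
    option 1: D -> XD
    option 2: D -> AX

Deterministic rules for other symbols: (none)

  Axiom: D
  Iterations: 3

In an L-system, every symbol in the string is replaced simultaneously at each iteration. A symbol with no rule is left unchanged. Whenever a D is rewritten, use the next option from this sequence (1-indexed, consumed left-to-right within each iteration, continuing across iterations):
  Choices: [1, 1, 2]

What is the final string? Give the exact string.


Step 0: D
Step 1: XD  (used choices [1])
Step 2: XXD  (used choices [1])
Step 3: XXAX  (used choices [2])

Answer: XXAX
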